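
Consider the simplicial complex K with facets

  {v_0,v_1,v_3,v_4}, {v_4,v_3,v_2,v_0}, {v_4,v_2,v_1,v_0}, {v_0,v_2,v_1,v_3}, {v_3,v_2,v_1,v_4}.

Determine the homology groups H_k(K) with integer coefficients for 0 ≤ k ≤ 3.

H_0 = Z,  H_1 = 0,  H_2 = 0,  H_3 = Z.

Take the total order v_0 < v_1 < v_2 < v_3 < v_4 on the vertex set. Then K (dimension 3) consists of the simplices:

  0-simplices (5): [v_0], [v_1], [v_2], [v_3], [v_4]
  1-simplices (10): [v_0,v_1], [v_0,v_2], [v_0,v_3], [v_0,v_4], [v_1,v_2], [v_1,v_3], [v_1,v_4], [v_2,v_3], [v_2,v_4], [v_3,v_4]
  2-simplices (10): [v_0,v_1,v_2], [v_0,v_1,v_3], [v_0,v_1,v_4], [v_0,v_2,v_3], [v_0,v_2,v_4], [v_0,v_3,v_4], [v_1,v_2,v_3], [v_1,v_2,v_4], [v_1,v_3,v_4], [v_2,v_3,v_4]
  3-simplices (5): [v_0,v_1,v_2,v_3], [v_0,v_1,v_2,v_4], [v_0,v_1,v_3,v_4], [v_0,v_2,v_3,v_4], [v_1,v_2,v_3,v_4]

so the chain groups are C_0 ≅ Z^5, C_1 ≅ Z^10, C_2 ≅ Z^10, C_3 ≅ Z^5.

∂_1: C_1 → C_0 maps an edge to its endpoints' difference, ∂[p,q] = q − p. For instance
  ∂[v_0,v_4] = [v_4] − [v_0].
As a 5×10 matrix over Z this has rank 4, with invariant factors (1,1,1,1).

The boundary map ∂_2: C_2 → C_1 maps a triangle to the signed sum of its edges. For instance
  ∂[v_0,v_3,v_4] = [v_3,v_4] − [v_0,v_4] + [v_0,v_3],
  ∂[v_2,v_3,v_4] = [v_3,v_4] − [v_2,v_4] + [v_2,v_3].
The resulting 10×10 matrix has rank 6, and its Smith normal form has invariant factors (1,1,1,1,1,1).

The boundary map ∂_3: C_3 → C_2 sends each 3-simplex σ to the alternating sum Σ_i (−1)^i (σ with its i-th vertex removed). For instance
  ∂[v_0,v_1,v_2,v_3] = [v_1,v_2,v_3] − [v_0,v_2,v_3] + [v_0,v_1,v_3] − [v_0,v_1,v_2],
  ∂[v_0,v_2,v_3,v_4] = [v_2,v_3,v_4] − [v_0,v_3,v_4] + [v_0,v_2,v_4] − [v_0,v_2,v_3].
This gives a 10×5 integer matrix of rank 4; reducing to Smith normal form yields diagonal entries (1,1,1,1).

Computing H_k = (kernel of ∂_k) / (image of ∂_{k+1}):

  H_0: rank C_0 − rank ∂_1 = 5 − 4 = 1, and the invariant factors of ∂_1 are all 1, so H_0 = Z.
  H_1: rank ker ∂_1 − rank ∂_2 = (10 − 4) − 6 = 0, and the invariant factors of ∂_2 are all 1, so H_1 = 0.
  H_2: rank ker ∂_2 − rank ∂_3 = (10 − 6) − 4 = 0, and the invariant factors of ∂_3 are all 1, so H_2 = 0.
  H_3: rank ker ∂_3 − rank ∂_4 = (5 − 4) − 0 = 1, and there is no ∂_4, so H_3 = Z.

As a check, the Euler characteristic is 5 − 10 + 10 − 5 = 0, which agrees with 1 − 0 + 0 − 1 = 0.
(K is a triangulation of the 3-sphere S^3.)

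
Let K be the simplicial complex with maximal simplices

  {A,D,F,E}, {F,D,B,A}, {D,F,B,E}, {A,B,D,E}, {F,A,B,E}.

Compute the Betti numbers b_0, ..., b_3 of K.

b_0 = 1, b_1 = 0, b_2 = 0, b_3 = 1.

K has 5 vertices, 10 edges, 10 triangles, 5 3-simplices.
rank ∂_0 = 0, rank ∂_1 = 4 ⇒ b_0 = 5 − 0 − 4 = 1; all invariant factors of ∂_1 are 1 so no torsion. So H_0 ≅ Z.
rank ∂_1 = 4, rank ∂_2 = 6 ⇒ b_1 = 10 − 4 − 6 = 0; all invariant factors of ∂_2 are 1 so no torsion. So H_1 ≅ 0.
rank ∂_2 = 6, rank ∂_3 = 4 ⇒ b_2 = 10 − 6 − 4 = 0; all invariant factors of ∂_3 are 1 so no torsion. So H_2 ≅ 0.
rank ∂_3 = 4, rank ∂_4 = 0 ⇒ b_3 = 5 − 4 − 0 = 1. So H_3 ≅ Z.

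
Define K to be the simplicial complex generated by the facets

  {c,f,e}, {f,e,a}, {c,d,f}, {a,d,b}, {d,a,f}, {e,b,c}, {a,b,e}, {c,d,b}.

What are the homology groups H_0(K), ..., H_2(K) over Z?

Take the total order a < b < c < d < e < f on the vertex set. Then K (dimension 2) consists of the simplices:

  0-simplices (6): a, b, c, d, e, f
  1-simplices (12): ab, ad, ae, af, bc, bd, be, cd, ce, cf, df, ef
  2-simplices (8): abd, abe, adf, aef, bcd, bce, cdf, cef

Hence C_0 ≅ Z^6, C_1 ≅ Z^12, C_2 ≅ Z^8.

∂_1: C_1 → C_0 maps an edge to its endpoints' difference, ∂[p,q] = q − p. For instance
  ∂be = e − b.
As a 6×12 matrix over Z this has rank 5, with invariant factors (1,1,1,1,1).

Boundary ∂_2: C_2 → C_1 maps a triangle to the signed sum of its edges. For instance
  ∂aef = ef − af + ae,
  ∂abd = bd − ad + ab.
As a 12×8 matrix over Z this has rank 7, with invariant factors (1,1,1,1,1,1,1).

Reading off H_k = ker ∂_k / im ∂_{k+1}:

  H_0: rank C_0 − rank ∂_1 = 6 − 5 = 1, and the invariant factors of ∂_1 are all 1, so H_0 = Z.
  H_1: rank ker ∂_1 − rank ∂_2 = (12 − 5) − 7 = 0, and the invariant factors of ∂_2 are all 1, so H_1 = 0.
  H_2: rank ker ∂_2 − rank ∂_3 = (8 − 7) − 0 = 1, and there is no ∂_3, so H_2 = Z.

H_0 = Z,  H_1 = 0,  H_2 = Z.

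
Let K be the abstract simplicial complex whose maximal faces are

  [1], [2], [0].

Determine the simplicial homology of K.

Take the total order 0 < 1 < 2 on the vertex set. Then K (dimension 0) consists of the simplices:

  0-simplices (3): [0], [1], [2]

giving chain groups C_0 ≅ Z^3.

Computing H_k = (kernel of ∂_k) / (image of ∂_{k+1}):

  H_0: rank C_0 − rank ∂_1 = 3 − 0 = 3, and there is no ∂_1, so H_0 ≅ Z^3.

H_0 = Z^3.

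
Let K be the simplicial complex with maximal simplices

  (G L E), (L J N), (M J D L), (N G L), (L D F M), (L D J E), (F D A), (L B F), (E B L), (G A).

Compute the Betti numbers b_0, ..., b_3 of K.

b_0 = 1, b_1 = 1, b_2 = 0, b_3 = 0.

Take the total order A < B < D < E < F < G < J < L < M < N on the vertex set. Then K (dimension 3) consists of the simplices:

  0-simplices (10): A, B, D, E, F, G, J, L, M, N
  1-simplices (23): AD, AF, AG, BE, BF, BL, DE, DF, DJ, DL, DM, EG, EJ, EL, FL, FM, GL, GN, JL, JM, JN, LM, LN
  2-simplices (16): ADF, BEL, BFL, DEJ, DEL, DFL, DFM, DJL, DJM, DLM, EGL, EJL, FLM, GLN, JLM, JLN
  3-simplices (3): DEJL, DFLM, DJLM

so the chain groups are C_0 ≅ Z^10, C_1 ≅ Z^23, C_2 ≅ Z^16, C_3 ≅ Z^3.

∂_1: C_1 → C_0 maps an edge to its endpoints' difference, ∂[p,q] = q − p.
The 10×23 boundary matrix has rank 9 and Smith normal form diag(1,1,1,1,1,1,1,1,1).

Boundary ∂_2: C_2 → C_1 sends each 2-simplex [p,q,r] to [q,r] − [p,r] + [p,q]. For instance
  ∂DEJ = EJ − DJ + DE,
  ∂DFM = FM − DM + DF.
The resulting 23×16 matrix has rank 13, and its Smith normal form has invariant factors (1,1,1,1,1,1,1,1,1,1,1,1,1).

∂_3: C_3 → C_2 sends each 3-simplex σ to the alternating sum Σ_i (−1)^i (σ with its i-th vertex removed). For instance
  ∂DFLM = FLM − DLM + DFM − DFL,
  ∂DJLM = JLM − DLM + DJM − DJL.
This gives a 16×3 integer matrix of rank 3; reducing to Smith normal form yields diagonal entries (1,1,1).

From H_k ≅ ker(∂_k) / im(∂_{k+1}) we obtain:

  H_0: rank C_0 − rank ∂_1 = 10 − 9 = 1, and the invariant factors of ∂_1 are all 1, so H_0 ≅ Z.
  H_1: rank ker ∂_1 − rank ∂_2 = (23 − 9) − 13 = 1, and the invariant factors of ∂_2 are all 1, so H_1 ≅ Z.
  H_2: rank ker ∂_2 − rank ∂_3 = (16 − 13) − 3 = 0, and the invariant factors of ∂_3 are all 1, so H_2 ≅ 0.
  H_3: rank ker ∂_3 − rank ∂_4 = (3 − 3) − 0 = 0, and there is no ∂_4, so H_3 ≅ 0.

Hence the Betti numbers are b_0 = 1, b_1 = 1, b_2 = 0, b_3 = 0.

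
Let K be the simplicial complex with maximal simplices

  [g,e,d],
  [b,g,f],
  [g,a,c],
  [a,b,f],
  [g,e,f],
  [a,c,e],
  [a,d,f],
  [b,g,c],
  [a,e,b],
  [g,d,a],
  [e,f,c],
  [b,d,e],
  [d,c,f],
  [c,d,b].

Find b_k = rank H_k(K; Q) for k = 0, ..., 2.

We work with the vertex ordering a < b < c < d < e < f < g. The simplices of K, each written with vertices in increasing order, are:

  0-simplices (7): a, b, c, d, e, f, g
  1-simplices (21): ab, ac, ad, ae, af, ag, bc, bd, be, bf, bg, cd, ce, cf, cg, de, df, dg, ef, eg, fg
  2-simplices (14): abe, abf, ace, acg, adf, adg, bcd, bcg, bde, bfg, cdf, cef, deg, efg

Hence C_0 ≅ Z^7, C_1 ≅ Z^21, C_2 ≅ Z^14.

Boundary ∂_1: C_1 → C_0 is given by ∂[p,q] = [q] − [p]. For instance
  ∂bc = c − b.
As a 7×21 matrix over Z this has rank 6, with invariant factors (1,1,1,1,1,1).

∂_2: C_2 → C_1 acts by ∂[p,q,r] = [q,r] − [p,r] + [p,q]. For instance
  ∂acg = cg − ag + ac,
  ∂adg = dg − ag + ad.
The 21×14 boundary matrix has rank 13 and Smith normal form diag(1,1,1,1,1,1,1,1,1,1,1,1,1).

From H_k ≅ ker(∂_k) / im(∂_{k+1}) we obtain:

  H_0: rank C_0 − rank ∂_1 = 7 − 6 = 1, and the invariant factors of ∂_1 are all 1, so H_0 = Z.
  H_1: rank ker ∂_1 − rank ∂_2 = (21 − 6) − 13 = 2, and the invariant factors of ∂_2 are all 1, so H_1 = Z^2.
  H_2: rank ker ∂_2 − rank ∂_3 = (14 − 13) − 0 = 1, and there is no ∂_3, so H_2 = Z.

As a check, the Euler characteristic is 7 − 21 + 14 = 0, which agrees with 1 − 2 + 1 = 0.

Hence the Betti numbers are b_0 = 1, b_1 = 2, b_2 = 1.

b_0 = 1, b_1 = 2, b_2 = 1.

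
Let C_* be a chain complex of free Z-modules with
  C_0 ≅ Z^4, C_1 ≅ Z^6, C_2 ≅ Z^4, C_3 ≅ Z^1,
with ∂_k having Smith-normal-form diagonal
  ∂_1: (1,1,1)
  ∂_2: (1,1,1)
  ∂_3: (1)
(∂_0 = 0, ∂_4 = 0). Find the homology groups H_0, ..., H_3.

H_0 ≅ Z,  H_1 = 0,  H_2 = 0,  H_3 = 0.

H_0: b_0 = 4 − 0 − 3 = 1; torsion from ∂_1 factors > 1: none. So H_0 ≅ Z.
H_1: b_1 = 6 − 3 − 3 = 0; torsion from ∂_2 factors > 1: none. So H_1 ≅ 0.
H_2: b_2 = 4 − 3 − 1 = 0; torsion from ∂_3 factors > 1: none. So H_2 ≅ 0.
H_3: b_3 = 1 − 1 − 0 = 0; torsion from ∂_4 factors > 1: none. So H_3 ≅ 0.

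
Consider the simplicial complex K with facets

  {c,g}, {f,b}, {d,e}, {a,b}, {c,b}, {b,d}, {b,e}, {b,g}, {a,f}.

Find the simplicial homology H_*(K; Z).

We work with the vertex ordering a < b < c < d < e < f < g. The simplices of K, each written with vertices in increasing order, are:

  0-simplices (7): a, b, c, d, e, f, g
  1-simplices (9): ab, af, bc, bd, be, bf, bg, cg, de

so the chain groups are C_0 ≅ Z^7, C_1 ≅ Z^9.

∂_1: C_1 → C_0 maps an edge to its endpoints' difference, ∂[p,q] = q − p. For instance
  ∂af = f − a.
The 7×9 boundary matrix has rank 6 and Smith normal form diag(1,1,1,1,1,1).

Now H_k = ker ∂_k / im ∂_{k+1}, so:

  H_0: rank C_0 − rank ∂_1 = 7 − 6 = 1, and the invariant factors of ∂_1 are all 1, so H_0 = Z.
  H_1: rank ker ∂_1 − rank ∂_2 = (9 − 6) − 0 = 3, and there is no ∂_2, so H_1 = Z^3.

H_0 = Z,  H_1 = Z^3.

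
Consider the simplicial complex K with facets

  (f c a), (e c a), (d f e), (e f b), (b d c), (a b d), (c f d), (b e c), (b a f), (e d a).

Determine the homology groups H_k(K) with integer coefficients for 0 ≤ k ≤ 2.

H_0 ≅ Z,  H_1 ≅ Z/2Z,  H_2 = 0.

We work with the vertex ordering a < b < c < d < e < f. The simplices of K, each written with vertices in increasing order, are:

  0-simplices (6): a, b, c, d, e, f
  1-simplices (15): ab, ac, ad, ae, af, bc, bd, be, bf, cd, ce, cf, de, df, ef
  2-simplices (10): abd, abf, ace, acf, ade, bcd, bce, bef, cdf, def

Hence C_0 ≅ Z^6, C_1 ≅ Z^15, C_2 ≅ Z^10.

Boundary ∂_1: C_1 → C_0 sends each edge [p,q] (with p < q) to q − p. For instance
  ∂be = e − b.
As a 6×15 matrix over Z this has rank 5, with invariant factors (1,1,1,1,1).

The boundary map ∂_2: C_2 → C_1 acts by ∂[p,q,r] = [q,r] − [p,r] + [p,q]. For instance
  ∂ade = de − ae + ad,
  ∂abf = bf − af + ab.
As a 15×10 matrix over Z this has rank 10, with invariant factors (1,1,1,1,1,1,1,1,1,2).

Now H_k = ker ∂_k / im ∂_{k+1}, so:

  H_0: rank C_0 − rank ∂_1 = 6 − 5 = 1, and the invariant factors of ∂_1 are all 1, so H_0 = Z.
  H_1: rank ker ∂_1 − rank ∂_2 = (15 − 5) − 10 = 0, and ∂_2 has invariant factor 2 > 1, so H_1 = Z/2Z.
  H_2: rank ker ∂_2 − rank ∂_3 = (10 − 10) − 0 = 0, and there is no ∂_3, so H_2 = 0.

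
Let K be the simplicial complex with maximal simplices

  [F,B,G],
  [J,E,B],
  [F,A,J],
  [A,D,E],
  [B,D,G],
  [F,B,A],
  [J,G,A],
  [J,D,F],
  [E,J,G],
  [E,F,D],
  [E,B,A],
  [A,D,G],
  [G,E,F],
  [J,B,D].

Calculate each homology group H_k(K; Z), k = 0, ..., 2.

K has 7 vertices, 21 edges, 14 triangles.
rank ∂_0 = 0, rank ∂_1 = 6 ⇒ b_0 = 7 − 0 − 6 = 1; all invariant factors of ∂_1 are 1 so no torsion. So H_0 ≅ Z.
rank ∂_1 = 6, rank ∂_2 = 13 ⇒ b_1 = 21 − 6 − 13 = 2; all invariant factors of ∂_2 are 1 so no torsion. So H_1 ≅ Z^2.
rank ∂_2 = 13, rank ∂_3 = 0 ⇒ b_2 = 14 − 13 − 0 = 1. So H_2 ≅ Z.

H_0 ≅ Z,  H_1 ≅ Z^2,  H_2 ≅ Z.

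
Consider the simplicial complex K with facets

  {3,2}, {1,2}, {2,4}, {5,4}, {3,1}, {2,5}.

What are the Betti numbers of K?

b_0 = 1, b_1 = 2.

Fix the vertex order 1 < 2 < 3 < 4 < 5 and write every simplex with vertices in increasing order. Then dim K = 1 and the simplices of K are:

  0-simplices (5): [1], [2], [3], [4], [5]
  1-simplices (6): [1,2], [1,3], [2,3], [2,4], [2,5], [4,5]

giving chain groups C_0 ≅ Z^5, C_1 ≅ Z^6.

Boundary ∂_1: C_1 → C_0 is given by ∂[p,q] = [q] − [p].
The 5×6 boundary matrix has rank 4 and Smith normal form diag(1,1,1,1).

From H_k ≅ ker(∂_k) / im(∂_{k+1}) we obtain:

  H_0: rank C_0 − rank ∂_1 = 5 − 4 = 1, and the invariant factors of ∂_1 are all 1, so H_0 ≅ Z.
  H_1: rank ker ∂_1 − rank ∂_2 = (6 − 4) − 0 = 2, and there is no ∂_2, so H_1 ≅ Z^2.

Hence the Betti numbers are b_0 = 1, b_1 = 2.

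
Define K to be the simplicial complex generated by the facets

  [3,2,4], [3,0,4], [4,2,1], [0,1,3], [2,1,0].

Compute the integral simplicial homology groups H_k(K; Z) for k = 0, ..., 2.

Fix the vertex order 0 < 1 < 2 < 3 < 4 and write every simplex with vertices in increasing order. Then dim K = 2 and the simplices of K are:

  0-simplices (5): [0], [1], [2], [3], [4]
  1-simplices (10): [0,1], [0,2], [0,3], [0,4], [1,2], [1,3], [1,4], [2,3], [2,4], [3,4]
  2-simplices (5): [0,1,2], [0,1,3], [0,3,4], [1,2,4], [2,3,4]

so the chain groups are C_0 ≅ Z^5, C_1 ≅ Z^10, C_2 ≅ Z^5.

∂_1: C_1 → C_0 sends each edge [p,q] (with p < q) to q − p.
The 5×10 boundary matrix has rank 4 and Smith normal form diag(1,1,1,1).

Boundary ∂_2: C_2 → C_1 maps a triangle to the signed sum of its edges. For instance
  ∂[0,1,2] = [1,2] − [0,2] + [0,1],
  ∂[0,3,4] = [3,4] − [0,4] + [0,3].
The 10×5 boundary matrix has rank 5 and Smith normal form diag(1,1,1,1,1).

Computing H_k = (kernel of ∂_k) / (image of ∂_{k+1}):

  H_0: rank C_0 − rank ∂_1 = 5 − 4 = 1, and the invariant factors of ∂_1 are all 1, so H_0 = Z.
  H_1: rank ker ∂_1 − rank ∂_2 = (10 − 4) − 5 = 1, and the invariant factors of ∂_2 are all 1, so H_1 = Z.
  H_2: rank ker ∂_2 − rank ∂_3 = (5 − 5) − 0 = 0, and there is no ∂_3, so H_2 = 0.

H_0 = Z,  H_1 = Z,  H_2 = 0.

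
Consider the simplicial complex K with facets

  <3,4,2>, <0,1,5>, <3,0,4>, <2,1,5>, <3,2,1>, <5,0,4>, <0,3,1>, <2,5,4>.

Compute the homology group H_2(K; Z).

H_2 = Z.

Fix the vertex order 0 < 1 < 2 < 3 < 4 < 5 and write every simplex with vertices in increasing order. Then dim K = 2 and the simplices of K are:

  0-simplices (6): [0], [1], [2], [3], [4], [5]
  1-simplices (12): [0,1], [0,3], [0,4], [0,5], [1,2], [1,3], [1,5], [2,3], [2,4], [2,5], [3,4], [4,5]
  2-simplices (8): [0,1,3], [0,1,5], [0,3,4], [0,4,5], [1,2,3], [1,2,5], [2,3,4], [2,4,5]

giving chain groups C_0 ≅ Z^6, C_1 ≅ Z^12, C_2 ≅ Z^8.

∂_1: C_1 → C_0 maps an edge to its endpoints' difference, ∂[p,q] = q − p. For instance
  ∂[3,4] = [4] − [3].
The 6×12 boundary matrix has rank 5 and Smith normal form diag(1,1,1,1,1).

Boundary ∂_2: C_2 → C_1 sends each 2-simplex [p,q,r] to [q,r] − [p,r] + [p,q]. For instance
  ∂[2,3,4] = [3,4] − [2,4] + [2,3],
  ∂[1,2,3] = [2,3] − [1,3] + [1,2].
This gives a 12×8 integer matrix of rank 7; reducing to Smith normal form yields diagonal entries (1,1,1,1,1,1,1).

Now H_k = ker ∂_k / im ∂_{k+1}, so:

  H_2: rank ker ∂_2 − rank ∂_3 = (8 − 7) − 0 = 1, and there is no ∂_3, so H_2 ≅ Z.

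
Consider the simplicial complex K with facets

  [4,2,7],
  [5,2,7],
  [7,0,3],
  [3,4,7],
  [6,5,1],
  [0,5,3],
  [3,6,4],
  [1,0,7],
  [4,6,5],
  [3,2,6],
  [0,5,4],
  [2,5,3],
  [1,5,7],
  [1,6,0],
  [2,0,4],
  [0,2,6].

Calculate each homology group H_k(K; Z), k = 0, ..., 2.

Fix the vertex order 0 < 1 < 2 < 3 < 4 < 5 < 6 < 7 and write every simplex with vertices in increasing order. Then dim K = 2 and the simplices of K are:

  0-simplices (8): [0], [1], [2], [3], [4], [5], [6], [7]
  1-simplices (24): (24 of them)
  2-simplices (16): [0,1,6], [0,1,7], [0,2,4], [0,2,6], [0,3,5], [0,3,7], [0,4,5], [1,5,6], [1,5,7], [2,3,5], [2,3,6], [2,4,7], [2,5,7], [3,4,6], [3,4,7], [4,5,6]

giving chain groups C_0 ≅ Z^8, C_1 ≅ Z^24, C_2 ≅ Z^16.

Boundary ∂_1: C_1 → C_0 sends each edge [p,q] (with p < q) to q − p. For instance
  ∂[5,6] = [6] − [5].
As a 8×24 matrix over Z this has rank 7, with invariant factors (1,1,1,1,1,1,1).

The boundary map ∂_2: C_2 → C_1 acts by ∂[p,q,r] = [q,r] − [p,r] + [p,q]. For instance
  ∂[3,4,6] = [4,6] − [3,6] + [3,4],
  ∂[4,5,6] = [5,6] − [4,6] + [4,5].
The 24×16 boundary matrix has rank 15 and Smith normal form diag(1,1,1,1,1,1,1,1,1,1,1,1,1,1,1).

Computing H_k = (kernel of ∂_k) / (image of ∂_{k+1}):

  H_0: rank C_0 − rank ∂_1 = 8 − 7 = 1, and the invariant factors of ∂_1 are all 1, so H_0 ≅ Z.
  H_1: rank ker ∂_1 − rank ∂_2 = (24 − 7) − 15 = 2, and the invariant factors of ∂_2 are all 1, so H_1 ≅ Z^2.
  H_2: rank ker ∂_2 − rank ∂_3 = (16 − 15) − 0 = 1, and there is no ∂_3, so H_2 ≅ Z.

As a check, the Euler characteristic is 8 − 24 + 16 = 0, which agrees with 1 − 2 + 1 = 0.
(K is a triangulation of the torus T^2.)

H_0 ≅ Z,  H_1 ≅ Z^2,  H_2 ≅ Z.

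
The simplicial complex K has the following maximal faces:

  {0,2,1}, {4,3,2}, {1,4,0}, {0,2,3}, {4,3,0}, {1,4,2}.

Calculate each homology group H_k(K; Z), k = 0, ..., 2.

Fix the vertex order 0 < 1 < 2 < 3 < 4 and write every simplex with vertices in increasing order. Then dim K = 2 and the simplices of K are:

  0-simplices (5): [0], [1], [2], [3], [4]
  1-simplices (9): [0,1], [0,2], [0,3], [0,4], [1,2], [1,4], [2,3], [2,4], [3,4]
  2-simplices (6): [0,1,2], [0,1,4], [0,2,3], [0,3,4], [1,2,4], [2,3,4]

so the chain groups are C_0 ≅ Z^5, C_1 ≅ Z^9, C_2 ≅ Z^6.

The boundary map ∂_1: C_1 → C_0 maps an edge to its endpoints' difference, ∂[p,q] = q − p. For instance
  ∂[0,4] = [4] − [0].
The resulting 5×9 matrix has rank 4, and its Smith normal form has invariant factors (1,1,1,1).

∂_2: C_2 → C_1 sends each 2-simplex [p,q,r] to [q,r] − [p,r] + [p,q]. For instance
  ∂[0,1,4] = [1,4] − [0,4] + [0,1],
  ∂[0,1,2] = [1,2] − [0,2] + [0,1].
This gives a 9×6 integer matrix of rank 5; reducing to Smith normal form yields diagonal entries (1,1,1,1,1).

Now H_k = ker ∂_k / im ∂_{k+1}, so:

  H_0: rank C_0 − rank ∂_1 = 5 − 4 = 1, and the invariant factors of ∂_1 are all 1, so H_0 = Z.
  H_1: rank ker ∂_1 − rank ∂_2 = (9 − 4) − 5 = 0, and the invariant factors of ∂_2 are all 1, so H_1 = 0.
  H_2: rank ker ∂_2 − rank ∂_3 = (6 − 5) − 0 = 1, and there is no ∂_3, so H_2 = Z.

As a check, the Euler characteristic is 5 − 9 + 6 = 2, which agrees with 1 − 0 + 1 = 2.
(K is a triangulation of the 2-sphere S^2.)

H_0 ≅ Z,  H_1 = 0,  H_2 ≅ Z.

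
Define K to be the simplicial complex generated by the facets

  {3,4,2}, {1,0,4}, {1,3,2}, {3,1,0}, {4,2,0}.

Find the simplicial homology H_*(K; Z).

K has 5 vertices, 10 edges, 5 triangles.
rank ∂_0 = 0, rank ∂_1 = 4 ⇒ b_0 = 5 − 0 − 4 = 1; all invariant factors of ∂_1 are 1 so no torsion. So H_0 = Z.
rank ∂_1 = 4, rank ∂_2 = 5 ⇒ b_1 = 10 − 4 − 5 = 1; all invariant factors of ∂_2 are 1 so no torsion. So H_1 = Z.
rank ∂_2 = 5, rank ∂_3 = 0 ⇒ b_2 = 5 − 5 − 0 = 0. So H_2 = 0.

H_0 ≅ Z,  H_1 ≅ Z,  H_2 = 0.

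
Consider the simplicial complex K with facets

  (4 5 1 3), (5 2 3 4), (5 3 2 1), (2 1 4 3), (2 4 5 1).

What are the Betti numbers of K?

Fix the vertex order 1 < 2 < 3 < 4 < 5 and write every simplex with vertices in increasing order. Then dim K = 3 and the simplices of K are:

  0-simplices (5): [1], [2], [3], [4], [5]
  1-simplices (10): [1,2], [1,3], [1,4], [1,5], [2,3], [2,4], [2,5], [3,4], [3,5], [4,5]
  2-simplices (10): [1,2,3], [1,2,4], [1,2,5], [1,3,4], [1,3,5], [1,4,5], [2,3,4], [2,3,5], [2,4,5], [3,4,5]
  3-simplices (5): [1,2,3,4], [1,2,3,5], [1,2,4,5], [1,3,4,5], [2,3,4,5]

Hence C_0 ≅ Z^5, C_1 ≅ Z^10, C_2 ≅ Z^10, C_3 ≅ Z^5.

The boundary map ∂_1: C_1 → C_0 is given by ∂[p,q] = [q] − [p]. For instance
  ∂[2,4] = [4] − [2].
The resulting 5×10 matrix has rank 4, and its Smith normal form has invariant factors (1,1,1,1).

∂_2: C_2 → C_1 acts by ∂[p,q,r] = [q,r] − [p,r] + [p,q]. For instance
  ∂[1,4,5] = [4,5] − [1,5] + [1,4],
  ∂[1,3,5] = [3,5] − [1,5] + [1,3].
The resulting 10×10 matrix has rank 6, and its Smith normal form has invariant factors (1,1,1,1,1,1).

Boundary ∂_3: C_3 → C_2 sends each 3-simplex σ to the alternating sum Σ_i (−1)^i (σ with its i-th vertex removed). For instance
  ∂[1,2,4,5] = [2,4,5] − [1,4,5] + [1,2,5] − [1,2,4],
  ∂[2,3,4,5] = [3,4,5] − [2,4,5] + [2,3,5] − [2,3,4].
As a 10×5 matrix over Z this has rank 4, with invariant factors (1,1,1,1).

Computing H_k = (kernel of ∂_k) / (image of ∂_{k+1}):

  H_0: rank C_0 − rank ∂_1 = 5 − 4 = 1, and the invariant factors of ∂_1 are all 1, so H_0 = Z.
  H_1: rank ker ∂_1 − rank ∂_2 = (10 − 4) − 6 = 0, and the invariant factors of ∂_2 are all 1, so H_1 = 0.
  H_2: rank ker ∂_2 − rank ∂_3 = (10 − 6) − 4 = 0, and the invariant factors of ∂_3 are all 1, so H_2 = 0.
  H_3: rank ker ∂_3 − rank ∂_4 = (5 − 4) − 0 = 1, and there is no ∂_4, so H_3 = Z.

As a check, the Euler characteristic is 5 − 10 + 10 − 5 = 0, which agrees with 1 − 0 + 0 − 1 = 0.

Hence the Betti numbers are b_0 = 1, b_1 = 0, b_2 = 0, b_3 = 1.

b_0 = 1, b_1 = 0, b_2 = 0, b_3 = 1.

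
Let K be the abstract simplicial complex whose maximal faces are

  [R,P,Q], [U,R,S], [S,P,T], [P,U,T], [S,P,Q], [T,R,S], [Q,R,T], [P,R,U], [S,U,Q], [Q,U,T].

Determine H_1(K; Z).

We work with the vertex ordering P < Q < R < S < T < U. The simplices of K, each written with vertices in increasing order, are:

  0-simplices (6): P, Q, R, S, T, U
  1-simplices (15): PQ, PR, PS, PT, PU, QR, QS, QT, QU, RS, RT, RU, ST, SU, TU
  2-simplices (10): PQR, PQS, PRU, PST, PTU, QRT, QSU, QTU, RST, RSU

giving chain groups C_0 ≅ Z^6, C_1 ≅ Z^15, C_2 ≅ Z^10.

∂_1: C_1 → C_0 is given by ∂[p,q] = [q] − [p].
As a 6×15 matrix over Z this has rank 5, with invariant factors (1,1,1,1,1).

The boundary map ∂_2: C_2 → C_1 maps a triangle to the signed sum of its edges. For instance
  ∂PQR = QR − PR + PQ,
  ∂QTU = TU − QU + QT.
This gives a 15×10 integer matrix of rank 10; reducing to Smith normal form yields diagonal entries (1,1,1,1,1,1,1,1,1,2).

Reading off H_k = ker ∂_k / im ∂_{k+1}:

  H_1: rank ker ∂_1 − rank ∂_2 = (15 − 5) − 10 = 0, and ∂_2 has invariant factor 2 > 1, so H_1 ≅ Z/2Z.

H_1 = Z/2Z.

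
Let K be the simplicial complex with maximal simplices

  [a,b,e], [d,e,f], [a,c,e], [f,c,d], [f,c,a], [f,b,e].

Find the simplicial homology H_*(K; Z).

K has 6 vertices, 12 edges, 6 triangles.
rank ∂_0 = 0, rank ∂_1 = 5 ⇒ b_0 = 6 − 0 − 5 = 1; all invariant factors of ∂_1 are 1 so no torsion. So H_0 = Z.
rank ∂_1 = 5, rank ∂_2 = 6 ⇒ b_1 = 12 − 5 − 6 = 1; all invariant factors of ∂_2 are 1 so no torsion. So H_1 = Z.
rank ∂_2 = 6, rank ∂_3 = 0 ⇒ b_2 = 6 − 6 − 0 = 0. So H_2 = 0.

H_0 ≅ Z,  H_1 ≅ Z,  H_2 = 0.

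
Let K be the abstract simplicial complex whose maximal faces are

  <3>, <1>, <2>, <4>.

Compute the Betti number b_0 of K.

b_0 = 4.

Take the total order 1 < 2 < 3 < 4 on the vertex set. Then K (dimension 0) consists of the simplices:

  0-simplices (4): [1], [2], [3], [4]

Hence C_0 ≅ Z^4.

Reading off H_k = ker ∂_k / im ∂_{k+1}:

  H_0: rank C_0 − rank ∂_1 = 4 − 0 = 4, and there is no ∂_1, so H_0 = Z^4.

(K is a triangulation of a set of 4 points.)

Hence the Betti numbers are b_0 = 4.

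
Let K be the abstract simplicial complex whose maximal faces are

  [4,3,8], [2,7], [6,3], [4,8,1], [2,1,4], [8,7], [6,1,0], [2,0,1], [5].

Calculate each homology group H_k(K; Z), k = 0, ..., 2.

We work with the vertex ordering 0 < 1 < 2 < 3 < 4 < 5 < 6 < 7 < 8. The simplices of K, each written with vertices in increasing order, are:

  0-simplices (9): [0], [1], [2], [3], [4], [5], [6], [7], [8]
  1-simplices (14): [0,1], [0,2], [0,6], [1,2], [1,4], [1,6], [1,8], [2,4], [2,7], [3,4], [3,6], [3,8], [4,8], [7,8]
  2-simplices (5): [0,1,2], [0,1,6], [1,2,4], [1,4,8], [3,4,8]

giving chain groups C_0 ≅ Z^9, C_1 ≅ Z^14, C_2 ≅ Z^5.

∂_1: C_1 → C_0 sends each edge [p,q] (with p < q) to q − p. For instance
  ∂[1,8] = [8] − [1].
This gives a 9×14 integer matrix of rank 7; reducing to Smith normal form yields diagonal entries (1,1,1,1,1,1,1).

Boundary ∂_2: C_2 → C_1 maps a triangle to the signed sum of its edges. For instance
  ∂[1,4,8] = [4,8] − [1,8] + [1,4],
  ∂[0,1,6] = [1,6] − [0,6] + [0,1].
The resulting 14×5 matrix has rank 5, and its Smith normal form has invariant factors (1,1,1,1,1).

Computing H_k = (kernel of ∂_k) / (image of ∂_{k+1}):

  H_0: rank C_0 − rank ∂_1 = 9 − 7 = 2, and the invariant factors of ∂_1 are all 1, so H_0 = Z^2.
  H_1: rank ker ∂_1 − rank ∂_2 = (14 − 7) − 5 = 2, and the invariant factors of ∂_2 are all 1, so H_1 = Z^2.
  H_2: rank ker ∂_2 − rank ∂_3 = (5 − 5) − 0 = 0, and there is no ∂_3, so H_2 = 0.

H_0 = Z^2,  H_1 = Z^2,  H_2 = 0.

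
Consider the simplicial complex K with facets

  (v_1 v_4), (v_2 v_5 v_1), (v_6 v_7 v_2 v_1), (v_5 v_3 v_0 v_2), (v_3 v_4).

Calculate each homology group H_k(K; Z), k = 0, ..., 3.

We work with the vertex ordering v_0 < v_1 < v_2 < v_3 < v_4 < v_5 < v_6 < v_7. The simplices of K, each written with vertices in increasing order, are:

  0-simplices (8): [v_0], [v_1], [v_2], [v_3], [v_4], [v_5], [v_6], [v_7]
  1-simplices (15): (15 of them)
  2-simplices (9): [v_0,v_2,v_3], [v_0,v_2,v_5], [v_0,v_3,v_5], [v_1,v_2,v_5], [v_1,v_2,v_6], [v_1,v_2,v_7], [v_1,v_6,v_7], [v_2,v_3,v_5], [v_2,v_6,v_7]
  3-simplices (2): [v_0,v_2,v_3,v_5], [v_1,v_2,v_6,v_7]

so the chain groups are C_0 ≅ Z^8, C_1 ≅ Z^15, C_2 ≅ Z^9, C_3 ≅ Z^2.

Boundary ∂_1: C_1 → C_0 is given by ∂[p,q] = [q] − [p]. For instance
  ∂[v_2,v_7] = [v_7] − [v_2].
The resulting 8×15 matrix has rank 7, and its Smith normal form has invariant factors (1,1,1,1,1,1,1).

∂_2: C_2 → C_1 sends each 2-simplex [p,q,r] to [q,r] − [p,r] + [p,q]. For instance
  ∂[v_1,v_2,v_6] = [v_2,v_6] − [v_1,v_6] + [v_1,v_2],
  ∂[v_1,v_2,v_5] = [v_2,v_5] − [v_1,v_5] + [v_1,v_2].
As a 15×9 matrix over Z this has rank 7, with invariant factors (1,1,1,1,1,1,1).

∂_3: C_3 → C_2 sends each 3-simplex σ to the alternating sum Σ_i (−1)^i (σ with its i-th vertex removed). For instance
  ∂[v_0,v_2,v_3,v_5] = [v_2,v_3,v_5] − [v_0,v_3,v_5] + [v_0,v_2,v_5] − [v_0,v_2,v_3],
  ∂[v_1,v_2,v_6,v_7] = [v_2,v_6,v_7] − [v_1,v_6,v_7] + [v_1,v_2,v_7] − [v_1,v_2,v_6].
This gives a 9×2 integer matrix of rank 2; reducing to Smith normal form yields diagonal entries (1,1).

Reading off H_k = ker ∂_k / im ∂_{k+1}:

  H_0: rank C_0 − rank ∂_1 = 8 − 7 = 1, and the invariant factors of ∂_1 are all 1, so H_0 ≅ Z.
  H_1: rank ker ∂_1 − rank ∂_2 = (15 − 7) − 7 = 1, and the invariant factors of ∂_2 are all 1, so H_1 ≅ Z.
  H_2: rank ker ∂_2 − rank ∂_3 = (9 − 7) − 2 = 0, and the invariant factors of ∂_3 are all 1, so H_2 ≅ 0.
  H_3: rank ker ∂_3 − rank ∂_4 = (2 − 2) − 0 = 0, and there is no ∂_4, so H_3 ≅ 0.

H_0 = Z,  H_1 = Z,  H_2 = 0,  H_3 = 0.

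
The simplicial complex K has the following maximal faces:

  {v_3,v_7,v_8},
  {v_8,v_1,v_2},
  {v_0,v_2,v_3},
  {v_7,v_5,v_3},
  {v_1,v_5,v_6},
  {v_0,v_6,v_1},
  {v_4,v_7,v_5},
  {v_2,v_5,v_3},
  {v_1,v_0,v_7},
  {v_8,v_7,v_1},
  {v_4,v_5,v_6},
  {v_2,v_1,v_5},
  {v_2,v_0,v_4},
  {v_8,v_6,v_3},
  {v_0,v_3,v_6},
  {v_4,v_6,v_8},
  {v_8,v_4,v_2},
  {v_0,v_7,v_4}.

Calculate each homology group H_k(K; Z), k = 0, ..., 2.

K has 9 vertices, 27 edges, 18 triangles.
rank ∂_0 = 0, rank ∂_1 = 8 ⇒ b_0 = 9 − 0 − 8 = 1; all invariant factors of ∂_1 are 1 so no torsion. So H_0 ≅ Z.
rank ∂_1 = 8, rank ∂_2 = 17 ⇒ b_1 = 27 − 8 − 17 = 2; all invariant factors of ∂_2 are 1 so no torsion. So H_1 ≅ Z^2.
rank ∂_2 = 17, rank ∂_3 = 0 ⇒ b_2 = 18 − 17 − 0 = 1. So H_2 ≅ Z.

H_0 ≅ Z,  H_1 ≅ Z^2,  H_2 ≅ Z.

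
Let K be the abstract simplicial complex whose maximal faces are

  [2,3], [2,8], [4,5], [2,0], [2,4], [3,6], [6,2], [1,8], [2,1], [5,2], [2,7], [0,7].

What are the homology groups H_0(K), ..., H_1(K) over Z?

H_0 ≅ Z,  H_1 ≅ Z^4.

We work with the vertex ordering 0 < 1 < 2 < 3 < 4 < 5 < 6 < 7 < 8. The simplices of K, each written with vertices in increasing order, are:

  0-simplices (9): [0], [1], [2], [3], [4], [5], [6], [7], [8]
  1-simplices (12): [0,2], [0,7], [1,2], [1,8], [2,3], [2,4], [2,5], [2,6], [2,7], [2,8], [3,6], [4,5]

Hence C_0 ≅ Z^9, C_1 ≅ Z^12.

Boundary ∂_1: C_1 → C_0 maps an edge to its endpoints' difference, ∂[p,q] = q − p. For instance
  ∂[2,6] = [6] − [2].
The 9×12 boundary matrix has rank 8 and Smith normal form diag(1,1,1,1,1,1,1,1).

Computing H_k = (kernel of ∂_k) / (image of ∂_{k+1}):

  H_0: rank C_0 − rank ∂_1 = 9 − 8 = 1, and the invariant factors of ∂_1 are all 1, so H_0 = Z.
  H_1: rank ker ∂_1 − rank ∂_2 = (12 − 8) − 0 = 4, and there is no ∂_2, so H_1 = Z^4.

As a check, the Euler characteristic is 9 − 12 = -3, which agrees with 1 − 4 = -3.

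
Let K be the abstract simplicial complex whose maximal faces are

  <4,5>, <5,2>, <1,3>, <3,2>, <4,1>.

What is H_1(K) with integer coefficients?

H_1 ≅ Z.

We work with the vertex ordering 1 < 2 < 3 < 4 < 5. The simplices of K, each written with vertices in increasing order, are:

  0-simplices (5): [1], [2], [3], [4], [5]
  1-simplices (5): [1,3], [1,4], [2,3], [2,5], [4,5]

giving chain groups C_0 ≅ Z^5, C_1 ≅ Z^5.

The boundary map ∂_1: C_1 → C_0 sends each edge [p,q] (with p < q) to q − p.
This gives a 5×5 integer matrix of rank 4; reducing to Smith normal form yields diagonal entries (1,1,1,1).

Reading off H_k = ker ∂_k / im ∂_{k+1}:

  H_1: rank ker ∂_1 − rank ∂_2 = (5 − 4) − 0 = 1, and there is no ∂_2, so H_1 = Z.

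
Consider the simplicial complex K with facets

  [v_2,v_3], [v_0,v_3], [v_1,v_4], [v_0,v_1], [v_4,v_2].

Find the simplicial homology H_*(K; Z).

We work with the vertex ordering v_0 < v_1 < v_2 < v_3 < v_4. The simplices of K, each written with vertices in increasing order, are:

  0-simplices (5): [v_0], [v_1], [v_2], [v_3], [v_4]
  1-simplices (5): [v_0,v_1], [v_0,v_3], [v_1,v_4], [v_2,v_3], [v_2,v_4]

giving chain groups C_0 ≅ Z^5, C_1 ≅ Z^5.

∂_1: C_1 → C_0 maps an edge to its endpoints' difference, ∂[p,q] = q − p. For instance
  ∂[v_0,v_3] = [v_3] − [v_0].
The 5×5 boundary matrix has rank 4 and Smith normal form diag(1,1,1,1).

Computing H_k = (kernel of ∂_k) / (image of ∂_{k+1}):

  H_0: rank C_0 − rank ∂_1 = 5 − 4 = 1, and the invariant factors of ∂_1 are all 1, so H_0 ≅ Z.
  H_1: rank ker ∂_1 − rank ∂_2 = (5 − 4) − 0 = 1, and there is no ∂_2, so H_1 ≅ Z.

As a check, the Euler characteristic is 5 − 5 = 0, which agrees with 1 − 1 = 0.

H_0 ≅ Z,  H_1 ≅ Z.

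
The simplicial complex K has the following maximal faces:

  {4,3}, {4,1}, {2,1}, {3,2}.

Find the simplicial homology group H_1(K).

H_1 ≅ Z.

Take the total order 1 < 2 < 3 < 4 on the vertex set. Then K (dimension 1) consists of the simplices:

  0-simplices (4): [1], [2], [3], [4]
  1-simplices (4): [1,2], [1,4], [2,3], [3,4]

giving chain groups C_0 ≅ Z^4, C_1 ≅ Z^4.

∂_1: C_1 → C_0 is given by ∂[p,q] = [q] − [p].
This gives a 4×4 integer matrix of rank 3; reducing to Smith normal form yields diagonal entries (1,1,1).

Now H_k = ker ∂_k / im ∂_{k+1}, so:

  H_1: rank ker ∂_1 − rank ∂_2 = (4 − 3) − 0 = 1, and there is no ∂_2, so H_1 ≅ Z.

(K is a triangulation of the circle S^1.)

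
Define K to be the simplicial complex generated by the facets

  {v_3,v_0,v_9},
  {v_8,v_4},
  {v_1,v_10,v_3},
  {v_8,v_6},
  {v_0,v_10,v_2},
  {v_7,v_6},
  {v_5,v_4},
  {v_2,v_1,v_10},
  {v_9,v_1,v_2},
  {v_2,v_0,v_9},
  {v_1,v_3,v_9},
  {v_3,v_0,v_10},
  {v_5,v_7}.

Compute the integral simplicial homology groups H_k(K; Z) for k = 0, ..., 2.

H_0 = Z^2,  H_1 = Z,  H_2 = Z.

K has 11 vertices, 17 edges, 8 triangles.
rank ∂_0 = 0, rank ∂_1 = 9 ⇒ b_0 = 11 − 0 − 9 = 2; all invariant factors of ∂_1 are 1 so no torsion. So H_0 ≅ Z^2.
rank ∂_1 = 9, rank ∂_2 = 7 ⇒ b_1 = 17 − 9 − 7 = 1; all invariant factors of ∂_2 are 1 so no torsion. So H_1 ≅ Z.
rank ∂_2 = 7, rank ∂_3 = 0 ⇒ b_2 = 8 − 7 − 0 = 1. So H_2 ≅ Z.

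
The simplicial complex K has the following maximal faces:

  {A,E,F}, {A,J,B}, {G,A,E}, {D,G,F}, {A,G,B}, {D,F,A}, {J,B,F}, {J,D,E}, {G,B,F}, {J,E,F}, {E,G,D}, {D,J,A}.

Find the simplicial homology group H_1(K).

H_1 ≅ Z/2Z.

Fix the vertex order A < B < D < E < F < G < J and write every simplex with vertices in increasing order. Then dim K = 2 and the simplices of K are:

  0-simplices (7): A, B, D, E, F, G, J
  1-simplices (18): AB, AD, AE, AF, AG, AJ, BF, BG, BJ, DE, DF, DG, DJ, EF, EG, EJ, FG, FJ
  2-simplices (12): ABG, ABJ, ADF, ADJ, AEF, AEG, BFG, BFJ, DEG, DEJ, DFG, EFJ

giving chain groups C_0 ≅ Z^7, C_1 ≅ Z^18, C_2 ≅ Z^12.

∂_1: C_1 → C_0 sends each edge [p,q] (with p < q) to q − p.
The resulting 7×18 matrix has rank 6, and its Smith normal form has invariant factors (1,1,1,1,1,1).

The boundary map ∂_2: C_2 → C_1 sends each 2-simplex [p,q,r] to [q,r] − [p,r] + [p,q]. For instance
  ∂DFG = FG − DG + DF,
  ∂BFJ = FJ − BJ + BF.
The 18×12 boundary matrix has rank 12 and Smith normal form diag(1,1,1,1,1,1,1,1,1,1,1,2).

Reading off H_k = ker ∂_k / im ∂_{k+1}:

  H_1: rank ker ∂_1 − rank ∂_2 = (18 − 6) − 12 = 0, and ∂_2 has invariant factor 2 > 1, so H_1 ≅ Z/2Z.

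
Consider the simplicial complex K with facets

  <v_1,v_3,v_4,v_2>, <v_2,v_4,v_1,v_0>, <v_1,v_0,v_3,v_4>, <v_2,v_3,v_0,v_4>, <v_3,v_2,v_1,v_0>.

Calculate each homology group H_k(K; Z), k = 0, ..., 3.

Take the total order v_0 < v_1 < v_2 < v_3 < v_4 on the vertex set. Then K (dimension 3) consists of the simplices:

  0-simplices (5): [v_0], [v_1], [v_2], [v_3], [v_4]
  1-simplices (10): [v_0,v_1], [v_0,v_2], [v_0,v_3], [v_0,v_4], [v_1,v_2], [v_1,v_3], [v_1,v_4], [v_2,v_3], [v_2,v_4], [v_3,v_4]
  2-simplices (10): [v_0,v_1,v_2], [v_0,v_1,v_3], [v_0,v_1,v_4], [v_0,v_2,v_3], [v_0,v_2,v_4], [v_0,v_3,v_4], [v_1,v_2,v_3], [v_1,v_2,v_4], [v_1,v_3,v_4], [v_2,v_3,v_4]
  3-simplices (5): [v_0,v_1,v_2,v_3], [v_0,v_1,v_2,v_4], [v_0,v_1,v_3,v_4], [v_0,v_2,v_3,v_4], [v_1,v_2,v_3,v_4]

so the chain groups are C_0 ≅ Z^5, C_1 ≅ Z^10, C_2 ≅ Z^10, C_3 ≅ Z^5.

Boundary ∂_1: C_1 → C_0 sends each edge [p,q] (with p < q) to q − p.
The resulting 5×10 matrix has rank 4, and its Smith normal form has invariant factors (1,1,1,1).

∂_2: C_2 → C_1 sends each 2-simplex [p,q,r] to [q,r] − [p,r] + [p,q]. For instance
  ∂[v_1,v_2,v_4] = [v_2,v_4] − [v_1,v_4] + [v_1,v_2],
  ∂[v_1,v_2,v_3] = [v_2,v_3] − [v_1,v_3] + [v_1,v_2].
This gives a 10×10 integer matrix of rank 6; reducing to Smith normal form yields diagonal entries (1,1,1,1,1,1).

∂_3: C_3 → C_2 sends each 3-simplex σ to the alternating sum Σ_i (−1)^i (σ with its i-th vertex removed). For instance
  ∂[v_0,v_1,v_3,v_4] = [v_1,v_3,v_4] − [v_0,v_3,v_4] + [v_0,v_1,v_4] − [v_0,v_1,v_3],
  ∂[v_0,v_1,v_2,v_4] = [v_1,v_2,v_4] − [v_0,v_2,v_4] + [v_0,v_1,v_4] − [v_0,v_1,v_2].
The resulting 10×5 matrix has rank 4, and its Smith normal form has invariant factors (1,1,1,1).

Now H_k = ker ∂_k / im ∂_{k+1}, so:

  H_0: rank C_0 − rank ∂_1 = 5 − 4 = 1, and the invariant factors of ∂_1 are all 1, so H_0 = Z.
  H_1: rank ker ∂_1 − rank ∂_2 = (10 − 4) − 6 = 0, and the invariant factors of ∂_2 are all 1, so H_1 = 0.
  H_2: rank ker ∂_2 − rank ∂_3 = (10 − 6) − 4 = 0, and the invariant factors of ∂_3 are all 1, so H_2 = 0.
  H_3: rank ker ∂_3 − rank ∂_4 = (5 − 4) − 0 = 1, and there is no ∂_4, so H_3 = Z.

As a check, the Euler characteristic is 5 − 10 + 10 − 5 = 0, which agrees with 1 − 0 + 0 − 1 = 0.

H_0 = Z,  H_1 = 0,  H_2 = 0,  H_3 = Z.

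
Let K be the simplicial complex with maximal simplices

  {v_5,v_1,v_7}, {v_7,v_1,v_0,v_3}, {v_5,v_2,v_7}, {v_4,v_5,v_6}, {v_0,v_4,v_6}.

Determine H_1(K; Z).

H_1 ≅ Z.

Order the vertices as v_0 < v_1 < v_2 < v_3 < v_4 < v_5 < v_6 < v_7. Listing each simplex with vertices in this order, K has dimension 3 with simplices:

  0-simplices (8): [v_0], [v_1], [v_2], [v_3], [v_4], [v_5], [v_6], [v_7]
  1-simplices (15): (15 of them)
  2-simplices (8): [v_0,v_1,v_3], [v_0,v_1,v_7], [v_0,v_3,v_7], [v_0,v_4,v_6], [v_1,v_3,v_7], [v_1,v_5,v_7], [v_2,v_5,v_7], [v_4,v_5,v_6]
  3-simplices (1): [v_0,v_1,v_3,v_7]

Hence C_0 ≅ Z^8, C_1 ≅ Z^15, C_2 ≅ Z^8, C_3 ≅ Z^1.

Boundary ∂_1: C_1 → C_0 is given by ∂[p,q] = [q] − [p]. For instance
  ∂[v_0,v_4] = [v_4] − [v_0].
As a 8×15 matrix over Z this has rank 7, with invariant factors (1,1,1,1,1,1,1).

The boundary map ∂_2: C_2 → C_1 acts by ∂[p,q,r] = [q,r] − [p,r] + [p,q]. For instance
  ∂[v_1,v_5,v_7] = [v_5,v_7] − [v_1,v_7] + [v_1,v_5],
  ∂[v_0,v_3,v_7] = [v_3,v_7] − [v_0,v_7] + [v_0,v_3].
As a 15×8 matrix over Z this has rank 7, with invariant factors (1,1,1,1,1,1,1).

∂_3: C_3 → C_2 sends each 3-simplex σ to the alternating sum Σ_i (−1)^i (σ with its i-th vertex removed). For instance
  ∂[v_0,v_1,v_3,v_7] = [v_1,v_3,v_7] − [v_0,v_3,v_7] + [v_0,v_1,v_7] − [v_0,v_1,v_3].
This gives a 8×1 integer matrix of rank 1; reducing to Smith normal form yields diagonal entries (1).

Reading off H_k = ker ∂_k / im ∂_{k+1}:

  H_1: rank ker ∂_1 − rank ∂_2 = (15 − 7) − 7 = 1, and the invariant factors of ∂_2 are all 1, so H_1 = Z.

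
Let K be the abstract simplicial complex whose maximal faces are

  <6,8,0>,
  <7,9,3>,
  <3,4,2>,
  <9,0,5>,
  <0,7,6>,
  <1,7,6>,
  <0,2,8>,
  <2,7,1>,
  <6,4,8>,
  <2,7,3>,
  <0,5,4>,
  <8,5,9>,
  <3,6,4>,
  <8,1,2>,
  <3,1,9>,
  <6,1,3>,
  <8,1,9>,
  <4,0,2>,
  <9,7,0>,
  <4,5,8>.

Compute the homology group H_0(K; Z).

H_0 = Z.

Fix the vertex order 0 < 1 < 2 < 3 < 4 < 5 < 6 < 7 < 8 < 9 and write every simplex with vertices in increasing order. Then dim K = 2 and the simplices of K are:

  0-simplices (10): [0], [1], [2], [3], [4], [5], [6], [7], [8], [9]
  1-simplices (30): (30 of them)
  2-simplices (20): (20 of them)

giving chain groups C_0 ≅ Z^10, C_1 ≅ Z^30, C_2 ≅ Z^20.

The boundary map ∂_1: C_1 → C_0 maps an edge to its endpoints' difference, ∂[p,q] = q − p. For instance
  ∂[3,9] = [9] − [3].
This gives a 10×30 integer matrix of rank 9; reducing to Smith normal form yields diagonal entries (1,1,1,1,1,1,1,1,1).

The boundary map ∂_2: C_2 → C_1 maps a triangle to the signed sum of its edges. For instance
  ∂[3,7,9] = [7,9] − [3,9] + [3,7],
  ∂[4,5,8] = [5,8] − [4,8] + [4,5].
This gives a 30×20 integer matrix of rank 20; reducing to Smith normal form yields diagonal entries (1,1,1,1,1,1,1,1,1,1,1,1,1,1,1,1,1,1,1,2).

Now H_k = ker ∂_k / im ∂_{k+1}, so:

  H_0: rank C_0 − rank ∂_1 = 10 − 9 = 1, and the invariant factors of ∂_1 are all 1, so H_0 = Z.

(K is a triangulation of the Klein bottle.)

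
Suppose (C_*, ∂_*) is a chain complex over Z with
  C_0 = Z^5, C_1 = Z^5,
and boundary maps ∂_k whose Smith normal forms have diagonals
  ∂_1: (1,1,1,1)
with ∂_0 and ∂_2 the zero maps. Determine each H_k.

H_0: b_0 = 5 − 0 − 4 = 1; torsion from ∂_1 factors > 1: none. So H_0 = Z.
H_1: b_1 = 5 − 4 − 0 = 1; torsion from ∂_2 factors > 1: none. So H_1 = Z.

H_0 = Z,  H_1 = Z.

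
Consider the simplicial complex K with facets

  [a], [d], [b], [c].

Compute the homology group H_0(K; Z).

H_0 = Z^4.

Fix the vertex order a < b < c < d and write every simplex with vertices in increasing order. Then dim K = 0 and the simplices of K are:

  0-simplices (4): a, b, c, d

giving chain groups C_0 ≅ Z^4.

From H_k ≅ ker(∂_k) / im(∂_{k+1}) we obtain:

  H_0: rank C_0 − rank ∂_1 = 4 − 0 = 4, and there is no ∂_1, so H_0 ≅ Z^4.

(K is a triangulation of a set of 4 points.)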